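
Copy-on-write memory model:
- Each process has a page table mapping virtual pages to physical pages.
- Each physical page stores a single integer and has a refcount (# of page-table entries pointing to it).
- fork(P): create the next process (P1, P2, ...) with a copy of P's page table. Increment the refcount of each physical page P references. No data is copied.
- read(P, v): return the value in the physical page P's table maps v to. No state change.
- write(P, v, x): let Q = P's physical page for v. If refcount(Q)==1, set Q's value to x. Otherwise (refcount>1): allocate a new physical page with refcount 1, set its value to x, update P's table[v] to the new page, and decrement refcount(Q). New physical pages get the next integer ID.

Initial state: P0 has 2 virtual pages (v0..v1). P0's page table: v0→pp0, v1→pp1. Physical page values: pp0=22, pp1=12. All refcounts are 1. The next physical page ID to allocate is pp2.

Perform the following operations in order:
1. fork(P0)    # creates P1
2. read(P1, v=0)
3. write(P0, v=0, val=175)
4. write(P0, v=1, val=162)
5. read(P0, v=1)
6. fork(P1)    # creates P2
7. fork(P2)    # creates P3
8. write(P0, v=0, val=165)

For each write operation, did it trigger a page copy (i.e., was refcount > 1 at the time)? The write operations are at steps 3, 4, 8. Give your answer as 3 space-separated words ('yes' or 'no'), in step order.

Op 1: fork(P0) -> P1. 2 ppages; refcounts: pp0:2 pp1:2
Op 2: read(P1, v0) -> 22. No state change.
Op 3: write(P0, v0, 175). refcount(pp0)=2>1 -> COPY to pp2. 3 ppages; refcounts: pp0:1 pp1:2 pp2:1
Op 4: write(P0, v1, 162). refcount(pp1)=2>1 -> COPY to pp3. 4 ppages; refcounts: pp0:1 pp1:1 pp2:1 pp3:1
Op 5: read(P0, v1) -> 162. No state change.
Op 6: fork(P1) -> P2. 4 ppages; refcounts: pp0:2 pp1:2 pp2:1 pp3:1
Op 7: fork(P2) -> P3. 4 ppages; refcounts: pp0:3 pp1:3 pp2:1 pp3:1
Op 8: write(P0, v0, 165). refcount(pp2)=1 -> write in place. 4 ppages; refcounts: pp0:3 pp1:3 pp2:1 pp3:1

yes yes no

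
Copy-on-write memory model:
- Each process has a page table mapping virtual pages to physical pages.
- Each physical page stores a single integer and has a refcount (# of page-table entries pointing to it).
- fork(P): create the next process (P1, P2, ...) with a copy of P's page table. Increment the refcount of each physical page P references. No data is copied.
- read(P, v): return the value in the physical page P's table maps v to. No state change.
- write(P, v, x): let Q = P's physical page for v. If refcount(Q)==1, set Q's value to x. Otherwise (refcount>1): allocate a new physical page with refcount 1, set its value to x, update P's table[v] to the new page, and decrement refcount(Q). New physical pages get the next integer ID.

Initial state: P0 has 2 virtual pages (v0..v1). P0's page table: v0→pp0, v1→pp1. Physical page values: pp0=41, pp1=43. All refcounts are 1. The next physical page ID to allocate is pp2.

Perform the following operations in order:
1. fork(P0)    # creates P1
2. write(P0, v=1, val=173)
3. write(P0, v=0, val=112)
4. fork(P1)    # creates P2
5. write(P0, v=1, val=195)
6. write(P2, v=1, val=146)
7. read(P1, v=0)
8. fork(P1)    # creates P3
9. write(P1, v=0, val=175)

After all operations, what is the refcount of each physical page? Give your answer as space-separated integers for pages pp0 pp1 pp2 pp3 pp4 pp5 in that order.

Op 1: fork(P0) -> P1. 2 ppages; refcounts: pp0:2 pp1:2
Op 2: write(P0, v1, 173). refcount(pp1)=2>1 -> COPY to pp2. 3 ppages; refcounts: pp0:2 pp1:1 pp2:1
Op 3: write(P0, v0, 112). refcount(pp0)=2>1 -> COPY to pp3. 4 ppages; refcounts: pp0:1 pp1:1 pp2:1 pp3:1
Op 4: fork(P1) -> P2. 4 ppages; refcounts: pp0:2 pp1:2 pp2:1 pp3:1
Op 5: write(P0, v1, 195). refcount(pp2)=1 -> write in place. 4 ppages; refcounts: pp0:2 pp1:2 pp2:1 pp3:1
Op 6: write(P2, v1, 146). refcount(pp1)=2>1 -> COPY to pp4. 5 ppages; refcounts: pp0:2 pp1:1 pp2:1 pp3:1 pp4:1
Op 7: read(P1, v0) -> 41. No state change.
Op 8: fork(P1) -> P3. 5 ppages; refcounts: pp0:3 pp1:2 pp2:1 pp3:1 pp4:1
Op 9: write(P1, v0, 175). refcount(pp0)=3>1 -> COPY to pp5. 6 ppages; refcounts: pp0:2 pp1:2 pp2:1 pp3:1 pp4:1 pp5:1

Answer: 2 2 1 1 1 1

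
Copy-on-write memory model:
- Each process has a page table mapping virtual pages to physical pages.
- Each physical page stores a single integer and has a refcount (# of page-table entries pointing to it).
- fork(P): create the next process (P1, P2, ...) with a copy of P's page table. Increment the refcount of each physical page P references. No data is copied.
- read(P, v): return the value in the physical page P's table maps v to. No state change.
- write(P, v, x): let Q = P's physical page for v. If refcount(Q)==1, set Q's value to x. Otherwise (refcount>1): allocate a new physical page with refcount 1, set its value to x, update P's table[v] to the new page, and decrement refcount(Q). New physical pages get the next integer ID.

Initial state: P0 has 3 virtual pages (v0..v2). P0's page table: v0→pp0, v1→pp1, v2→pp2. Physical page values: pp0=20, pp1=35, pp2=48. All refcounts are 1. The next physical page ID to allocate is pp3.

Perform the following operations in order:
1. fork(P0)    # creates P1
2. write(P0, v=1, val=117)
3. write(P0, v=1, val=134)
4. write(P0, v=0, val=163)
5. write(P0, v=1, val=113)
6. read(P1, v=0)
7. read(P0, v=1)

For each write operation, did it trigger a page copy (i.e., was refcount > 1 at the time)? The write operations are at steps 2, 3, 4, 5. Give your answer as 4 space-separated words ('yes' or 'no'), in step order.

Op 1: fork(P0) -> P1. 3 ppages; refcounts: pp0:2 pp1:2 pp2:2
Op 2: write(P0, v1, 117). refcount(pp1)=2>1 -> COPY to pp3. 4 ppages; refcounts: pp0:2 pp1:1 pp2:2 pp3:1
Op 3: write(P0, v1, 134). refcount(pp3)=1 -> write in place. 4 ppages; refcounts: pp0:2 pp1:1 pp2:2 pp3:1
Op 4: write(P0, v0, 163). refcount(pp0)=2>1 -> COPY to pp4. 5 ppages; refcounts: pp0:1 pp1:1 pp2:2 pp3:1 pp4:1
Op 5: write(P0, v1, 113). refcount(pp3)=1 -> write in place. 5 ppages; refcounts: pp0:1 pp1:1 pp2:2 pp3:1 pp4:1
Op 6: read(P1, v0) -> 20. No state change.
Op 7: read(P0, v1) -> 113. No state change.

yes no yes no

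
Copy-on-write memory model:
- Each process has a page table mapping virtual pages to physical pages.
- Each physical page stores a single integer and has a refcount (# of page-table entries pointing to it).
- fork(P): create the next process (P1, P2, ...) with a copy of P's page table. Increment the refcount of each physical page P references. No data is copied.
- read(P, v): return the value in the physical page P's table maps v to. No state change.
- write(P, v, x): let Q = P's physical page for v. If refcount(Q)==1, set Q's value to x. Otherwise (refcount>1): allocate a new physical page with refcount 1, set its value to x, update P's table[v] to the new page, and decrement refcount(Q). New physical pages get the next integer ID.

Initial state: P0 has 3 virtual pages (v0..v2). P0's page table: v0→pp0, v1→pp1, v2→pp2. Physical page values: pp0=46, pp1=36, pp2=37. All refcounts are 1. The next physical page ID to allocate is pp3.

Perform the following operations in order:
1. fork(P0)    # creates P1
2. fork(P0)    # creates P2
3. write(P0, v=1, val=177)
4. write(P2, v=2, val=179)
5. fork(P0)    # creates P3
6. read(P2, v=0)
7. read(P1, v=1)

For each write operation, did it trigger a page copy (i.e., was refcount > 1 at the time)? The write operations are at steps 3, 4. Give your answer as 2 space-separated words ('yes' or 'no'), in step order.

Op 1: fork(P0) -> P1. 3 ppages; refcounts: pp0:2 pp1:2 pp2:2
Op 2: fork(P0) -> P2. 3 ppages; refcounts: pp0:3 pp1:3 pp2:3
Op 3: write(P0, v1, 177). refcount(pp1)=3>1 -> COPY to pp3. 4 ppages; refcounts: pp0:3 pp1:2 pp2:3 pp3:1
Op 4: write(P2, v2, 179). refcount(pp2)=3>1 -> COPY to pp4. 5 ppages; refcounts: pp0:3 pp1:2 pp2:2 pp3:1 pp4:1
Op 5: fork(P0) -> P3. 5 ppages; refcounts: pp0:4 pp1:2 pp2:3 pp3:2 pp4:1
Op 6: read(P2, v0) -> 46. No state change.
Op 7: read(P1, v1) -> 36. No state change.

yes yes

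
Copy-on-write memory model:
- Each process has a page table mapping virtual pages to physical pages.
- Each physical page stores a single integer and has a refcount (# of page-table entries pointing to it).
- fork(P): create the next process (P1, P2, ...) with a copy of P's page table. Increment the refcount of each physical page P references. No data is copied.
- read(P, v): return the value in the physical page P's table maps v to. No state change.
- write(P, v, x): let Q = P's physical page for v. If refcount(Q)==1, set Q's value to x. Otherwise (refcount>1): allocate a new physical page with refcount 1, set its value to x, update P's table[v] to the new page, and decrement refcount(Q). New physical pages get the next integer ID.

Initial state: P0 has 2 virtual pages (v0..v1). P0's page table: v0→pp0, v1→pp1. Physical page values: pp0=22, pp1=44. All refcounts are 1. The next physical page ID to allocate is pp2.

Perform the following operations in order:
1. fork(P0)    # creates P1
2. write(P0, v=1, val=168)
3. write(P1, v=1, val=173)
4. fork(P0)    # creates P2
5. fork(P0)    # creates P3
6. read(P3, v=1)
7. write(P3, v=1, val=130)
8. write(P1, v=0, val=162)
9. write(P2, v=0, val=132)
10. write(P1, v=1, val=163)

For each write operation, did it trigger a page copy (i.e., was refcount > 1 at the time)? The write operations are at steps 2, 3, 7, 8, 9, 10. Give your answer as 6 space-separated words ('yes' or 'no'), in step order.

Op 1: fork(P0) -> P1. 2 ppages; refcounts: pp0:2 pp1:2
Op 2: write(P0, v1, 168). refcount(pp1)=2>1 -> COPY to pp2. 3 ppages; refcounts: pp0:2 pp1:1 pp2:1
Op 3: write(P1, v1, 173). refcount(pp1)=1 -> write in place. 3 ppages; refcounts: pp0:2 pp1:1 pp2:1
Op 4: fork(P0) -> P2. 3 ppages; refcounts: pp0:3 pp1:1 pp2:2
Op 5: fork(P0) -> P3. 3 ppages; refcounts: pp0:4 pp1:1 pp2:3
Op 6: read(P3, v1) -> 168. No state change.
Op 7: write(P3, v1, 130). refcount(pp2)=3>1 -> COPY to pp3. 4 ppages; refcounts: pp0:4 pp1:1 pp2:2 pp3:1
Op 8: write(P1, v0, 162). refcount(pp0)=4>1 -> COPY to pp4. 5 ppages; refcounts: pp0:3 pp1:1 pp2:2 pp3:1 pp4:1
Op 9: write(P2, v0, 132). refcount(pp0)=3>1 -> COPY to pp5. 6 ppages; refcounts: pp0:2 pp1:1 pp2:2 pp3:1 pp4:1 pp5:1
Op 10: write(P1, v1, 163). refcount(pp1)=1 -> write in place. 6 ppages; refcounts: pp0:2 pp1:1 pp2:2 pp3:1 pp4:1 pp5:1

yes no yes yes yes no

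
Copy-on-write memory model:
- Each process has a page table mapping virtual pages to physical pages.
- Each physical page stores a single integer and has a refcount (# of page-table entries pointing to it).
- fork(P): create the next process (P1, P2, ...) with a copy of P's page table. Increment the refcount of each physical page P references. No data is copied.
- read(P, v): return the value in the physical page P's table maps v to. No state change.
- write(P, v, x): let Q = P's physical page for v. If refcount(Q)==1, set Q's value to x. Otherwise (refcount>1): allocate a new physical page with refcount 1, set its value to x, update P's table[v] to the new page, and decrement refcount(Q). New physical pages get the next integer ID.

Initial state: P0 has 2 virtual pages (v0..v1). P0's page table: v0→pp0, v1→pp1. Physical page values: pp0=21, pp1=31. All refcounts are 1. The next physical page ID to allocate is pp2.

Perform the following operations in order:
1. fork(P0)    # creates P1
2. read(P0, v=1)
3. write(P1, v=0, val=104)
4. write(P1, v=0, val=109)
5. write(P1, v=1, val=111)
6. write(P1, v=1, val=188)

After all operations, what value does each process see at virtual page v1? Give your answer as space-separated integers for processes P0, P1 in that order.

Op 1: fork(P0) -> P1. 2 ppages; refcounts: pp0:2 pp1:2
Op 2: read(P0, v1) -> 31. No state change.
Op 3: write(P1, v0, 104). refcount(pp0)=2>1 -> COPY to pp2. 3 ppages; refcounts: pp0:1 pp1:2 pp2:1
Op 4: write(P1, v0, 109). refcount(pp2)=1 -> write in place. 3 ppages; refcounts: pp0:1 pp1:2 pp2:1
Op 5: write(P1, v1, 111). refcount(pp1)=2>1 -> COPY to pp3. 4 ppages; refcounts: pp0:1 pp1:1 pp2:1 pp3:1
Op 6: write(P1, v1, 188). refcount(pp3)=1 -> write in place. 4 ppages; refcounts: pp0:1 pp1:1 pp2:1 pp3:1
P0: v1 -> pp1 = 31
P1: v1 -> pp3 = 188

Answer: 31 188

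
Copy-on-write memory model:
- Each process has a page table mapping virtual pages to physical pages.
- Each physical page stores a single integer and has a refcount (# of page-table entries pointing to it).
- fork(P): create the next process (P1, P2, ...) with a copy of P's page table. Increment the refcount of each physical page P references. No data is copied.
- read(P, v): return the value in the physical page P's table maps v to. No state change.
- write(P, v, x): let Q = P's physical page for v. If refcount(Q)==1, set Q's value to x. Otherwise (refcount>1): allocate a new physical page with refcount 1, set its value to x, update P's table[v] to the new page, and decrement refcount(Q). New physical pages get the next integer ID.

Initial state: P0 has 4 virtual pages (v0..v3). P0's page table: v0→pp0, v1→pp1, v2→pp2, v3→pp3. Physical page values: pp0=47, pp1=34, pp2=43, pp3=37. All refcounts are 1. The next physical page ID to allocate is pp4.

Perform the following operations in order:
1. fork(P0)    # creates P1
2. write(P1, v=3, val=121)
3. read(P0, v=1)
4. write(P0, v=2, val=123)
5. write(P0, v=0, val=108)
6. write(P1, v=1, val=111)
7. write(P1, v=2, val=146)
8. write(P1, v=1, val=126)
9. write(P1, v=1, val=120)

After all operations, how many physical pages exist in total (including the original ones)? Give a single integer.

Answer: 8

Derivation:
Op 1: fork(P0) -> P1. 4 ppages; refcounts: pp0:2 pp1:2 pp2:2 pp3:2
Op 2: write(P1, v3, 121). refcount(pp3)=2>1 -> COPY to pp4. 5 ppages; refcounts: pp0:2 pp1:2 pp2:2 pp3:1 pp4:1
Op 3: read(P0, v1) -> 34. No state change.
Op 4: write(P0, v2, 123). refcount(pp2)=2>1 -> COPY to pp5. 6 ppages; refcounts: pp0:2 pp1:2 pp2:1 pp3:1 pp4:1 pp5:1
Op 5: write(P0, v0, 108). refcount(pp0)=2>1 -> COPY to pp6. 7 ppages; refcounts: pp0:1 pp1:2 pp2:1 pp3:1 pp4:1 pp5:1 pp6:1
Op 6: write(P1, v1, 111). refcount(pp1)=2>1 -> COPY to pp7. 8 ppages; refcounts: pp0:1 pp1:1 pp2:1 pp3:1 pp4:1 pp5:1 pp6:1 pp7:1
Op 7: write(P1, v2, 146). refcount(pp2)=1 -> write in place. 8 ppages; refcounts: pp0:1 pp1:1 pp2:1 pp3:1 pp4:1 pp5:1 pp6:1 pp7:1
Op 8: write(P1, v1, 126). refcount(pp7)=1 -> write in place. 8 ppages; refcounts: pp0:1 pp1:1 pp2:1 pp3:1 pp4:1 pp5:1 pp6:1 pp7:1
Op 9: write(P1, v1, 120). refcount(pp7)=1 -> write in place. 8 ppages; refcounts: pp0:1 pp1:1 pp2:1 pp3:1 pp4:1 pp5:1 pp6:1 pp7:1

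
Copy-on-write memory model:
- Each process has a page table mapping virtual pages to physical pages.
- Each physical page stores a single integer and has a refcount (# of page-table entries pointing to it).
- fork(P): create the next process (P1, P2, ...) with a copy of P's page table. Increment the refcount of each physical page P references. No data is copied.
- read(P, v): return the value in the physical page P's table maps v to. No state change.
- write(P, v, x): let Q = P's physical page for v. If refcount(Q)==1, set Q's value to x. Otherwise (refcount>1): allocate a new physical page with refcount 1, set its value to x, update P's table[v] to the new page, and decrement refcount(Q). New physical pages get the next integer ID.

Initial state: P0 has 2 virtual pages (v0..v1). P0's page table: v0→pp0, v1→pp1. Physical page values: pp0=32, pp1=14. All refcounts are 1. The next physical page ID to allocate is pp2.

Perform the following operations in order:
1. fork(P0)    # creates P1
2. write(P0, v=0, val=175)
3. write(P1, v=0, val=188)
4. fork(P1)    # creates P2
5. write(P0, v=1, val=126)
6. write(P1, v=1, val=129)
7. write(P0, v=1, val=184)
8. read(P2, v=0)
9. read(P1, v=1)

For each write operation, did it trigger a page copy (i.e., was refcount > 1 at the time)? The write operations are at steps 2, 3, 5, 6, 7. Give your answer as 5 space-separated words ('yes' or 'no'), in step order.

Op 1: fork(P0) -> P1. 2 ppages; refcounts: pp0:2 pp1:2
Op 2: write(P0, v0, 175). refcount(pp0)=2>1 -> COPY to pp2. 3 ppages; refcounts: pp0:1 pp1:2 pp2:1
Op 3: write(P1, v0, 188). refcount(pp0)=1 -> write in place. 3 ppages; refcounts: pp0:1 pp1:2 pp2:1
Op 4: fork(P1) -> P2. 3 ppages; refcounts: pp0:2 pp1:3 pp2:1
Op 5: write(P0, v1, 126). refcount(pp1)=3>1 -> COPY to pp3. 4 ppages; refcounts: pp0:2 pp1:2 pp2:1 pp3:1
Op 6: write(P1, v1, 129). refcount(pp1)=2>1 -> COPY to pp4. 5 ppages; refcounts: pp0:2 pp1:1 pp2:1 pp3:1 pp4:1
Op 7: write(P0, v1, 184). refcount(pp3)=1 -> write in place. 5 ppages; refcounts: pp0:2 pp1:1 pp2:1 pp3:1 pp4:1
Op 8: read(P2, v0) -> 188. No state change.
Op 9: read(P1, v1) -> 129. No state change.

yes no yes yes no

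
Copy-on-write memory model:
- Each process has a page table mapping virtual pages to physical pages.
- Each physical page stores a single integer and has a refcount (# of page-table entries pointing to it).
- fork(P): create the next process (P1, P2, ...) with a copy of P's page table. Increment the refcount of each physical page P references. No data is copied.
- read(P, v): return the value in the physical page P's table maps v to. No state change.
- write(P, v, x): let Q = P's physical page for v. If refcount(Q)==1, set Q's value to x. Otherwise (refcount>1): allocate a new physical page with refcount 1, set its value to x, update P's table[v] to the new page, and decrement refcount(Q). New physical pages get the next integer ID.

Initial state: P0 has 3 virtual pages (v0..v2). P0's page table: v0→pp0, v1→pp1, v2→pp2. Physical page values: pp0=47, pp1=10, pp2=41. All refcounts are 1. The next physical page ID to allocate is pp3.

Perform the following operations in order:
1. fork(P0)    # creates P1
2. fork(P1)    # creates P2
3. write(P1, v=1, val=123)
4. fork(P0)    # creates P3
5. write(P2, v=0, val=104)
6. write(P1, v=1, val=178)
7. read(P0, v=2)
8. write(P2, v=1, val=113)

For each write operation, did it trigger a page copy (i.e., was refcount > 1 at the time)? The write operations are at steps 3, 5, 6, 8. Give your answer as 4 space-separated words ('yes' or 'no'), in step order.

Op 1: fork(P0) -> P1. 3 ppages; refcounts: pp0:2 pp1:2 pp2:2
Op 2: fork(P1) -> P2. 3 ppages; refcounts: pp0:3 pp1:3 pp2:3
Op 3: write(P1, v1, 123). refcount(pp1)=3>1 -> COPY to pp3. 4 ppages; refcounts: pp0:3 pp1:2 pp2:3 pp3:1
Op 4: fork(P0) -> P3. 4 ppages; refcounts: pp0:4 pp1:3 pp2:4 pp3:1
Op 5: write(P2, v0, 104). refcount(pp0)=4>1 -> COPY to pp4. 5 ppages; refcounts: pp0:3 pp1:3 pp2:4 pp3:1 pp4:1
Op 6: write(P1, v1, 178). refcount(pp3)=1 -> write in place. 5 ppages; refcounts: pp0:3 pp1:3 pp2:4 pp3:1 pp4:1
Op 7: read(P0, v2) -> 41. No state change.
Op 8: write(P2, v1, 113). refcount(pp1)=3>1 -> COPY to pp5. 6 ppages; refcounts: pp0:3 pp1:2 pp2:4 pp3:1 pp4:1 pp5:1

yes yes no yes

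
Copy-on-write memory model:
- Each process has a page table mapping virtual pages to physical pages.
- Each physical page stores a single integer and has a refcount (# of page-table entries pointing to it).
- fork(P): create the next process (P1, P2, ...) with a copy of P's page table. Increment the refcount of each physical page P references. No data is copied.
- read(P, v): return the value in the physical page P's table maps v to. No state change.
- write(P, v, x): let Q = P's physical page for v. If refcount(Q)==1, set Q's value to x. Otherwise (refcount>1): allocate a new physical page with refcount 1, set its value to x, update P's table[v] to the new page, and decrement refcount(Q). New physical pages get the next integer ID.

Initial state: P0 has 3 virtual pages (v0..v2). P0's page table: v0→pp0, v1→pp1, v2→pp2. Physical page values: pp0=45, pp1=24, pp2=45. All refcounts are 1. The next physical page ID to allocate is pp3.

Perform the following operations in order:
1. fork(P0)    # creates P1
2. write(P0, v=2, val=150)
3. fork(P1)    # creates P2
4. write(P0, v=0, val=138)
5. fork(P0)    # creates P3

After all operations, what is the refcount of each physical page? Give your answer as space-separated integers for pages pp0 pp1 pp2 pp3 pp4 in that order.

Answer: 2 4 2 2 2

Derivation:
Op 1: fork(P0) -> P1. 3 ppages; refcounts: pp0:2 pp1:2 pp2:2
Op 2: write(P0, v2, 150). refcount(pp2)=2>1 -> COPY to pp3. 4 ppages; refcounts: pp0:2 pp1:2 pp2:1 pp3:1
Op 3: fork(P1) -> P2. 4 ppages; refcounts: pp0:3 pp1:3 pp2:2 pp3:1
Op 4: write(P0, v0, 138). refcount(pp0)=3>1 -> COPY to pp4. 5 ppages; refcounts: pp0:2 pp1:3 pp2:2 pp3:1 pp4:1
Op 5: fork(P0) -> P3. 5 ppages; refcounts: pp0:2 pp1:4 pp2:2 pp3:2 pp4:2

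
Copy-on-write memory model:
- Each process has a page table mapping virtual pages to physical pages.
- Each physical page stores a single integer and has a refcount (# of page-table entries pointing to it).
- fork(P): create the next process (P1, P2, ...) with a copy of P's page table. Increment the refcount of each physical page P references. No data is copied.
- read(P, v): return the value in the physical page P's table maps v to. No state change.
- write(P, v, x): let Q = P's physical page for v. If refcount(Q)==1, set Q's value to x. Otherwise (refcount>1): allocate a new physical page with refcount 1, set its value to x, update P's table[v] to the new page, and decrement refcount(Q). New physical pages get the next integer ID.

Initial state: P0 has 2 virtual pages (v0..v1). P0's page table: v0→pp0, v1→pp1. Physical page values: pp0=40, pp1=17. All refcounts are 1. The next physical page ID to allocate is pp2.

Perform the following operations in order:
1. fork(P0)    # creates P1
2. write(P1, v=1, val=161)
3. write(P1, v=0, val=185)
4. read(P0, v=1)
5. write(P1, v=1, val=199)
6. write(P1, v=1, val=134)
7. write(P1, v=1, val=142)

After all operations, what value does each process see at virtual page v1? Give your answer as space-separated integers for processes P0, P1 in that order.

Op 1: fork(P0) -> P1. 2 ppages; refcounts: pp0:2 pp1:2
Op 2: write(P1, v1, 161). refcount(pp1)=2>1 -> COPY to pp2. 3 ppages; refcounts: pp0:2 pp1:1 pp2:1
Op 3: write(P1, v0, 185). refcount(pp0)=2>1 -> COPY to pp3. 4 ppages; refcounts: pp0:1 pp1:1 pp2:1 pp3:1
Op 4: read(P0, v1) -> 17. No state change.
Op 5: write(P1, v1, 199). refcount(pp2)=1 -> write in place. 4 ppages; refcounts: pp0:1 pp1:1 pp2:1 pp3:1
Op 6: write(P1, v1, 134). refcount(pp2)=1 -> write in place. 4 ppages; refcounts: pp0:1 pp1:1 pp2:1 pp3:1
Op 7: write(P1, v1, 142). refcount(pp2)=1 -> write in place. 4 ppages; refcounts: pp0:1 pp1:1 pp2:1 pp3:1
P0: v1 -> pp1 = 17
P1: v1 -> pp2 = 142

Answer: 17 142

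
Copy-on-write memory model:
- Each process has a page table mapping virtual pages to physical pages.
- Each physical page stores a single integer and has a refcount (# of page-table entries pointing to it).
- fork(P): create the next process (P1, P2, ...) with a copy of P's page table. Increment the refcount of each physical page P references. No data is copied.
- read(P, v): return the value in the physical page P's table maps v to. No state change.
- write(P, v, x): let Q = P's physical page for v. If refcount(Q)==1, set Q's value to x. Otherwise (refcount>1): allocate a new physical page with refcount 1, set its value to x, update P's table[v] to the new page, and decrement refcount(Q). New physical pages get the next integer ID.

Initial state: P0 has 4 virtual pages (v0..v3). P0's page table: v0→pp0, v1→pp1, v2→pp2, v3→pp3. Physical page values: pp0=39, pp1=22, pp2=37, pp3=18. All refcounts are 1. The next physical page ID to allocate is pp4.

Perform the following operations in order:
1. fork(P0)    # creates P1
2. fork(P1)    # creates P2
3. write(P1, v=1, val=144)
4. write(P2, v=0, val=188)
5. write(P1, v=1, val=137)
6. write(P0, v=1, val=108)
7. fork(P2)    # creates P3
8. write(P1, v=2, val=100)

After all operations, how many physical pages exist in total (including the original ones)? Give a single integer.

Answer: 8

Derivation:
Op 1: fork(P0) -> P1. 4 ppages; refcounts: pp0:2 pp1:2 pp2:2 pp3:2
Op 2: fork(P1) -> P2. 4 ppages; refcounts: pp0:3 pp1:3 pp2:3 pp3:3
Op 3: write(P1, v1, 144). refcount(pp1)=3>1 -> COPY to pp4. 5 ppages; refcounts: pp0:3 pp1:2 pp2:3 pp3:3 pp4:1
Op 4: write(P2, v0, 188). refcount(pp0)=3>1 -> COPY to pp5. 6 ppages; refcounts: pp0:2 pp1:2 pp2:3 pp3:3 pp4:1 pp5:1
Op 5: write(P1, v1, 137). refcount(pp4)=1 -> write in place. 6 ppages; refcounts: pp0:2 pp1:2 pp2:3 pp3:3 pp4:1 pp5:1
Op 6: write(P0, v1, 108). refcount(pp1)=2>1 -> COPY to pp6. 7 ppages; refcounts: pp0:2 pp1:1 pp2:3 pp3:3 pp4:1 pp5:1 pp6:1
Op 7: fork(P2) -> P3. 7 ppages; refcounts: pp0:2 pp1:2 pp2:4 pp3:4 pp4:1 pp5:2 pp6:1
Op 8: write(P1, v2, 100). refcount(pp2)=4>1 -> COPY to pp7. 8 ppages; refcounts: pp0:2 pp1:2 pp2:3 pp3:4 pp4:1 pp5:2 pp6:1 pp7:1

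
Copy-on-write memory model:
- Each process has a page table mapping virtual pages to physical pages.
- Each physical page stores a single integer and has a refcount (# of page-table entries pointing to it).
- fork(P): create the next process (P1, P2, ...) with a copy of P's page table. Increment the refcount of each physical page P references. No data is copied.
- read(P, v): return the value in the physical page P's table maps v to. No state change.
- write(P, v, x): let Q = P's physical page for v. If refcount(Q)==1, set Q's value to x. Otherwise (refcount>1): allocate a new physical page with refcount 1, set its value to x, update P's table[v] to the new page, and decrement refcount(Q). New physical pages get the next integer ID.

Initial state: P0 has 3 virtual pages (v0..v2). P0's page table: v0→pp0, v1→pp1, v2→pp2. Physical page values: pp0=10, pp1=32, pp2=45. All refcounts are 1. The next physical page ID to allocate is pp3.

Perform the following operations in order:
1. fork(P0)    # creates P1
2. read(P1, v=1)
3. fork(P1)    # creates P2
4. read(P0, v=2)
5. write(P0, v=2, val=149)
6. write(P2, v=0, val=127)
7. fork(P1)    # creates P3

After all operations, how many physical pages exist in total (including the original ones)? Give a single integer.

Answer: 5

Derivation:
Op 1: fork(P0) -> P1. 3 ppages; refcounts: pp0:2 pp1:2 pp2:2
Op 2: read(P1, v1) -> 32. No state change.
Op 3: fork(P1) -> P2. 3 ppages; refcounts: pp0:3 pp1:3 pp2:3
Op 4: read(P0, v2) -> 45. No state change.
Op 5: write(P0, v2, 149). refcount(pp2)=3>1 -> COPY to pp3. 4 ppages; refcounts: pp0:3 pp1:3 pp2:2 pp3:1
Op 6: write(P2, v0, 127). refcount(pp0)=3>1 -> COPY to pp4. 5 ppages; refcounts: pp0:2 pp1:3 pp2:2 pp3:1 pp4:1
Op 7: fork(P1) -> P3. 5 ppages; refcounts: pp0:3 pp1:4 pp2:3 pp3:1 pp4:1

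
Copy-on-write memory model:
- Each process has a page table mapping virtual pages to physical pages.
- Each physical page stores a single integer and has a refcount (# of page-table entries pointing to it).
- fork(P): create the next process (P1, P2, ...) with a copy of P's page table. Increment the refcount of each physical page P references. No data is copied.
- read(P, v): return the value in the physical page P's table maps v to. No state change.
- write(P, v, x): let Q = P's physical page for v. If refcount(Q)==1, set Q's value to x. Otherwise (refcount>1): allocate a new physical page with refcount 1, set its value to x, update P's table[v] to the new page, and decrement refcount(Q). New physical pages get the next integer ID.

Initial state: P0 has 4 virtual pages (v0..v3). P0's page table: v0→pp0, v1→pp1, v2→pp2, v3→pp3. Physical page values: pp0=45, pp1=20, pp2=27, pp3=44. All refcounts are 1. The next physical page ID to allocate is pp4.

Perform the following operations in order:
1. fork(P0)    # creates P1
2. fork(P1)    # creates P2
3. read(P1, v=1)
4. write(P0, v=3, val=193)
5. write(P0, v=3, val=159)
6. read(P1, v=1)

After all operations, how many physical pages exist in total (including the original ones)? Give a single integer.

Answer: 5

Derivation:
Op 1: fork(P0) -> P1. 4 ppages; refcounts: pp0:2 pp1:2 pp2:2 pp3:2
Op 2: fork(P1) -> P2. 4 ppages; refcounts: pp0:3 pp1:3 pp2:3 pp3:3
Op 3: read(P1, v1) -> 20. No state change.
Op 4: write(P0, v3, 193). refcount(pp3)=3>1 -> COPY to pp4. 5 ppages; refcounts: pp0:3 pp1:3 pp2:3 pp3:2 pp4:1
Op 5: write(P0, v3, 159). refcount(pp4)=1 -> write in place. 5 ppages; refcounts: pp0:3 pp1:3 pp2:3 pp3:2 pp4:1
Op 6: read(P1, v1) -> 20. No state change.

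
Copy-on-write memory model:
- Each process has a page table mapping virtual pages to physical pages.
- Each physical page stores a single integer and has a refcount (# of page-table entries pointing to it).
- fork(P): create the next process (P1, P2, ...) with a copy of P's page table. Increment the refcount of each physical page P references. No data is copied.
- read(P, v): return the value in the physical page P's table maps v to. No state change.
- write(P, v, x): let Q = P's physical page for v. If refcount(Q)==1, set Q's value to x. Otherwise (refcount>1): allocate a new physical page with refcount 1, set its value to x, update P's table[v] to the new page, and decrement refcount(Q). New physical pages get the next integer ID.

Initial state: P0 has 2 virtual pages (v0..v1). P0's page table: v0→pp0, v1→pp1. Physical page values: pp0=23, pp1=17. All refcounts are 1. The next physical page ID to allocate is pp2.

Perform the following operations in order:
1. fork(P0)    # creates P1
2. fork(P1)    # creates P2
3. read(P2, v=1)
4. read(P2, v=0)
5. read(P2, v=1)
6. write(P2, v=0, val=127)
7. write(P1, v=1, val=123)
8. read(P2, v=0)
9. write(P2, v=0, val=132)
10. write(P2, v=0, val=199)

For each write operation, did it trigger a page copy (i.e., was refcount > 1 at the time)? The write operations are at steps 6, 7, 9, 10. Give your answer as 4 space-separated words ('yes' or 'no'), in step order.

Op 1: fork(P0) -> P1. 2 ppages; refcounts: pp0:2 pp1:2
Op 2: fork(P1) -> P2. 2 ppages; refcounts: pp0:3 pp1:3
Op 3: read(P2, v1) -> 17. No state change.
Op 4: read(P2, v0) -> 23. No state change.
Op 5: read(P2, v1) -> 17. No state change.
Op 6: write(P2, v0, 127). refcount(pp0)=3>1 -> COPY to pp2. 3 ppages; refcounts: pp0:2 pp1:3 pp2:1
Op 7: write(P1, v1, 123). refcount(pp1)=3>1 -> COPY to pp3. 4 ppages; refcounts: pp0:2 pp1:2 pp2:1 pp3:1
Op 8: read(P2, v0) -> 127. No state change.
Op 9: write(P2, v0, 132). refcount(pp2)=1 -> write in place. 4 ppages; refcounts: pp0:2 pp1:2 pp2:1 pp3:1
Op 10: write(P2, v0, 199). refcount(pp2)=1 -> write in place. 4 ppages; refcounts: pp0:2 pp1:2 pp2:1 pp3:1

yes yes no no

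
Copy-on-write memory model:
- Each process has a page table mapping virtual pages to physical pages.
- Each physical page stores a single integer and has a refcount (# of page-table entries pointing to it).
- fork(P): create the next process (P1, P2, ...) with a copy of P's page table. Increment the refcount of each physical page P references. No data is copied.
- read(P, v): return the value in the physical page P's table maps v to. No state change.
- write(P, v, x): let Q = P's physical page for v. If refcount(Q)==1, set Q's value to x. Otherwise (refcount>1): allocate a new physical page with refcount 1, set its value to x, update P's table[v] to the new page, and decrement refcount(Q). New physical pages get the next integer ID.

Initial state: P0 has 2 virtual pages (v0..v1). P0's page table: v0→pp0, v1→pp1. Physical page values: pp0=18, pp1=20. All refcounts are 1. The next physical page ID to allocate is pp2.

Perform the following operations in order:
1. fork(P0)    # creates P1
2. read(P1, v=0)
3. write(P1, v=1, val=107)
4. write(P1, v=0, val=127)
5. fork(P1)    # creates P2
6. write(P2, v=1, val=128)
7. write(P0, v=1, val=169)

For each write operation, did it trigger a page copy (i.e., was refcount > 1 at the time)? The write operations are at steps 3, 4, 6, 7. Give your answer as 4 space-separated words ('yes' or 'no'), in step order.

Op 1: fork(P0) -> P1. 2 ppages; refcounts: pp0:2 pp1:2
Op 2: read(P1, v0) -> 18. No state change.
Op 3: write(P1, v1, 107). refcount(pp1)=2>1 -> COPY to pp2. 3 ppages; refcounts: pp0:2 pp1:1 pp2:1
Op 4: write(P1, v0, 127). refcount(pp0)=2>1 -> COPY to pp3. 4 ppages; refcounts: pp0:1 pp1:1 pp2:1 pp3:1
Op 5: fork(P1) -> P2. 4 ppages; refcounts: pp0:1 pp1:1 pp2:2 pp3:2
Op 6: write(P2, v1, 128). refcount(pp2)=2>1 -> COPY to pp4. 5 ppages; refcounts: pp0:1 pp1:1 pp2:1 pp3:2 pp4:1
Op 7: write(P0, v1, 169). refcount(pp1)=1 -> write in place. 5 ppages; refcounts: pp0:1 pp1:1 pp2:1 pp3:2 pp4:1

yes yes yes no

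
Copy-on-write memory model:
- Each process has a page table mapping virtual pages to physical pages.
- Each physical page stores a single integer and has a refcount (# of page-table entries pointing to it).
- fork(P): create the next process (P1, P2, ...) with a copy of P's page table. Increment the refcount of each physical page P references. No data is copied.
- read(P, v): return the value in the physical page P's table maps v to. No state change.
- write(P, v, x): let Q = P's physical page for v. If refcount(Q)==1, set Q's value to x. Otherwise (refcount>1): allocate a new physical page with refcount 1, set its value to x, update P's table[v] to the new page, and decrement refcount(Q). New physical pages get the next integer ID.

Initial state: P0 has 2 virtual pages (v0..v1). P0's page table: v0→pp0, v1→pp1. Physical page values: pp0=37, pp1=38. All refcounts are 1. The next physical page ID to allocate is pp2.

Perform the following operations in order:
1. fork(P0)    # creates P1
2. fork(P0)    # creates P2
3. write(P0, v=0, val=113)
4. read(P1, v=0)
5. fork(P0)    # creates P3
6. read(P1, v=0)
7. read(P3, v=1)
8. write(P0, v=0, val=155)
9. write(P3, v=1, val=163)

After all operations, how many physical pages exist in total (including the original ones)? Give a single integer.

Answer: 5

Derivation:
Op 1: fork(P0) -> P1. 2 ppages; refcounts: pp0:2 pp1:2
Op 2: fork(P0) -> P2. 2 ppages; refcounts: pp0:3 pp1:3
Op 3: write(P0, v0, 113). refcount(pp0)=3>1 -> COPY to pp2. 3 ppages; refcounts: pp0:2 pp1:3 pp2:1
Op 4: read(P1, v0) -> 37. No state change.
Op 5: fork(P0) -> P3. 3 ppages; refcounts: pp0:2 pp1:4 pp2:2
Op 6: read(P1, v0) -> 37. No state change.
Op 7: read(P3, v1) -> 38. No state change.
Op 8: write(P0, v0, 155). refcount(pp2)=2>1 -> COPY to pp3. 4 ppages; refcounts: pp0:2 pp1:4 pp2:1 pp3:1
Op 9: write(P3, v1, 163). refcount(pp1)=4>1 -> COPY to pp4. 5 ppages; refcounts: pp0:2 pp1:3 pp2:1 pp3:1 pp4:1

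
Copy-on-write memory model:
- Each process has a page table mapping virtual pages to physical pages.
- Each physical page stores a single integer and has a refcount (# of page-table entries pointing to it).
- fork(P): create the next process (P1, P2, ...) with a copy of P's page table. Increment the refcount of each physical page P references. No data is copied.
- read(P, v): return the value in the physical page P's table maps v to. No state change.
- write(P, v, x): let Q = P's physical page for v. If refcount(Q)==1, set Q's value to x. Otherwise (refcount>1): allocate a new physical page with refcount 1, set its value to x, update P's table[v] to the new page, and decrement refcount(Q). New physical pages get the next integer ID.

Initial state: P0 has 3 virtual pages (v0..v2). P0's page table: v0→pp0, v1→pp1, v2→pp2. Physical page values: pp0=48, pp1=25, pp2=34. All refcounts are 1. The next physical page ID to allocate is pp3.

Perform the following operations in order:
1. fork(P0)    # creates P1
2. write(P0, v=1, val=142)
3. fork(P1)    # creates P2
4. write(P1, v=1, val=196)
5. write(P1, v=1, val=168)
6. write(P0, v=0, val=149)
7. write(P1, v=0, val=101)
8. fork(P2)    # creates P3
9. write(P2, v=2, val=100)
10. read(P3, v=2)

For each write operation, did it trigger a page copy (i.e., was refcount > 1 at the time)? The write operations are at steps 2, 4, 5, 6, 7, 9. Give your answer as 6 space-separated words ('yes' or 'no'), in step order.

Op 1: fork(P0) -> P1. 3 ppages; refcounts: pp0:2 pp1:2 pp2:2
Op 2: write(P0, v1, 142). refcount(pp1)=2>1 -> COPY to pp3. 4 ppages; refcounts: pp0:2 pp1:1 pp2:2 pp3:1
Op 3: fork(P1) -> P2. 4 ppages; refcounts: pp0:3 pp1:2 pp2:3 pp3:1
Op 4: write(P1, v1, 196). refcount(pp1)=2>1 -> COPY to pp4. 5 ppages; refcounts: pp0:3 pp1:1 pp2:3 pp3:1 pp4:1
Op 5: write(P1, v1, 168). refcount(pp4)=1 -> write in place. 5 ppages; refcounts: pp0:3 pp1:1 pp2:3 pp3:1 pp4:1
Op 6: write(P0, v0, 149). refcount(pp0)=3>1 -> COPY to pp5. 6 ppages; refcounts: pp0:2 pp1:1 pp2:3 pp3:1 pp4:1 pp5:1
Op 7: write(P1, v0, 101). refcount(pp0)=2>1 -> COPY to pp6. 7 ppages; refcounts: pp0:1 pp1:1 pp2:3 pp3:1 pp4:1 pp5:1 pp6:1
Op 8: fork(P2) -> P3. 7 ppages; refcounts: pp0:2 pp1:2 pp2:4 pp3:1 pp4:1 pp5:1 pp6:1
Op 9: write(P2, v2, 100). refcount(pp2)=4>1 -> COPY to pp7. 8 ppages; refcounts: pp0:2 pp1:2 pp2:3 pp3:1 pp4:1 pp5:1 pp6:1 pp7:1
Op 10: read(P3, v2) -> 34. No state change.

yes yes no yes yes yes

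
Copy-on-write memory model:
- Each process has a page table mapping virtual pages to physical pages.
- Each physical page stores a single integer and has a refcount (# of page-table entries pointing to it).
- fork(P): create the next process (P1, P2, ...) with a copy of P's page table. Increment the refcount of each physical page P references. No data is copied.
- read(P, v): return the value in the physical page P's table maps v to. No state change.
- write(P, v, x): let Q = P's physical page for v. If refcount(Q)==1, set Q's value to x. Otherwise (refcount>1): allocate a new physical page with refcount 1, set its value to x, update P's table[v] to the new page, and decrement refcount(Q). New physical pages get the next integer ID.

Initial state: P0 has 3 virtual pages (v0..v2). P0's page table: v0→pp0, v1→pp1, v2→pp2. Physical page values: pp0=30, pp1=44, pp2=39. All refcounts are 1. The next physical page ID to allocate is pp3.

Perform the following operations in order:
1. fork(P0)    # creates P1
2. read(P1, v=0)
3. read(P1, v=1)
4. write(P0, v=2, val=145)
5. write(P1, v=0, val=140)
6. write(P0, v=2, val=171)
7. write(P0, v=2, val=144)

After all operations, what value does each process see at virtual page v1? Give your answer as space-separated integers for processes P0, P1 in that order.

Answer: 44 44

Derivation:
Op 1: fork(P0) -> P1. 3 ppages; refcounts: pp0:2 pp1:2 pp2:2
Op 2: read(P1, v0) -> 30. No state change.
Op 3: read(P1, v1) -> 44. No state change.
Op 4: write(P0, v2, 145). refcount(pp2)=2>1 -> COPY to pp3. 4 ppages; refcounts: pp0:2 pp1:2 pp2:1 pp3:1
Op 5: write(P1, v0, 140). refcount(pp0)=2>1 -> COPY to pp4. 5 ppages; refcounts: pp0:1 pp1:2 pp2:1 pp3:1 pp4:1
Op 6: write(P0, v2, 171). refcount(pp3)=1 -> write in place. 5 ppages; refcounts: pp0:1 pp1:2 pp2:1 pp3:1 pp4:1
Op 7: write(P0, v2, 144). refcount(pp3)=1 -> write in place. 5 ppages; refcounts: pp0:1 pp1:2 pp2:1 pp3:1 pp4:1
P0: v1 -> pp1 = 44
P1: v1 -> pp1 = 44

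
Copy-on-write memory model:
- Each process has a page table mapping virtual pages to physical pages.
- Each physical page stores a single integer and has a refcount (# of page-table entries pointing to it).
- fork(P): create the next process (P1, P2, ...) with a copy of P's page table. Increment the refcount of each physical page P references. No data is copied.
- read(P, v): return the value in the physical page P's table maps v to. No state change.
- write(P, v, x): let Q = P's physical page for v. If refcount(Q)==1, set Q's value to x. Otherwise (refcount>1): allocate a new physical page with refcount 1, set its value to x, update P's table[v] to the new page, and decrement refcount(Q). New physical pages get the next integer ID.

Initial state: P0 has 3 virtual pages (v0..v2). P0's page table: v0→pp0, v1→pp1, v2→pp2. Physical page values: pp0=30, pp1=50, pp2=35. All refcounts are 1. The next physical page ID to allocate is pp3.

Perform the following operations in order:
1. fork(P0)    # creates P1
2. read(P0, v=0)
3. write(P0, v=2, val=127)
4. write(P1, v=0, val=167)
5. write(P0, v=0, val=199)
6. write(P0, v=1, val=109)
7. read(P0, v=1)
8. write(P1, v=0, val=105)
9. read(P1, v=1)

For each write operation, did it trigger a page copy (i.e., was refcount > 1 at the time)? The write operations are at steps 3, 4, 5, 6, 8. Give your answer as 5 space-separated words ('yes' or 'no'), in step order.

Op 1: fork(P0) -> P1. 3 ppages; refcounts: pp0:2 pp1:2 pp2:2
Op 2: read(P0, v0) -> 30. No state change.
Op 3: write(P0, v2, 127). refcount(pp2)=2>1 -> COPY to pp3. 4 ppages; refcounts: pp0:2 pp1:2 pp2:1 pp3:1
Op 4: write(P1, v0, 167). refcount(pp0)=2>1 -> COPY to pp4. 5 ppages; refcounts: pp0:1 pp1:2 pp2:1 pp3:1 pp4:1
Op 5: write(P0, v0, 199). refcount(pp0)=1 -> write in place. 5 ppages; refcounts: pp0:1 pp1:2 pp2:1 pp3:1 pp4:1
Op 6: write(P0, v1, 109). refcount(pp1)=2>1 -> COPY to pp5. 6 ppages; refcounts: pp0:1 pp1:1 pp2:1 pp3:1 pp4:1 pp5:1
Op 7: read(P0, v1) -> 109. No state change.
Op 8: write(P1, v0, 105). refcount(pp4)=1 -> write in place. 6 ppages; refcounts: pp0:1 pp1:1 pp2:1 pp3:1 pp4:1 pp5:1
Op 9: read(P1, v1) -> 50. No state change.

yes yes no yes no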